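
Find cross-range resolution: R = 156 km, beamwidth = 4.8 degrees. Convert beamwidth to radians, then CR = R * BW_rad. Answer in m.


BW_rad = 0.083775804
CR = 156000 * 0.083775804 = 13069.0 m

13069.0 m


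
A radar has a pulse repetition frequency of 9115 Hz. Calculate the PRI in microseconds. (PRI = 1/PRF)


PRI = 1/9115 = 0.0001097093 s = 109.7 us

109.7 us


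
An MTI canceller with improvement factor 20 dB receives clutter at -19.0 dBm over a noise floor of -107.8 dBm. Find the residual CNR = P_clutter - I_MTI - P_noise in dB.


CNR = -19.0 - 20 - (-107.8) = 68.8 dB

68.8 dB


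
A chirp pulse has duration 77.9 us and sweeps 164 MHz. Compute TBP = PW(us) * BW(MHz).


TBP = 77.9 * 164 = 12775.6

12775.6


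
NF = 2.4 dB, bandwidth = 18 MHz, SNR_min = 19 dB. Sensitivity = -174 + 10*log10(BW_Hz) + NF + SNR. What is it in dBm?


10*log10(18000000.0) = 72.55
S = -174 + 72.55 + 2.4 + 19 = -80.0 dBm

-80.0 dBm


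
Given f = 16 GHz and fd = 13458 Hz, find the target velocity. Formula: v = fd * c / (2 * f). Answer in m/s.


v = 13458 * 3e8 / (2 * 16000000000.0) = 126.2 m/s

126.2 m/s


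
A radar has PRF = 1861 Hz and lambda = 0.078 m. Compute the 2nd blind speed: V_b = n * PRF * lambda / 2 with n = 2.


V_blind = 2 * 1861 * 0.078 / 2 = 145.2 m/s

145.2 m/s


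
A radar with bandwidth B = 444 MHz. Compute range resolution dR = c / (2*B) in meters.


dR = 3e8 / (2 * 444000000.0) = 0.34 m

0.34 m


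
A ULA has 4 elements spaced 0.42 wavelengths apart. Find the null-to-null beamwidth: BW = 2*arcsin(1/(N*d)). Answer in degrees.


1/(N*d) = 1/(4*0.42) = 0.595238
BW = 2*arcsin(0.595238) = 73.1 degrees

73.1 degrees


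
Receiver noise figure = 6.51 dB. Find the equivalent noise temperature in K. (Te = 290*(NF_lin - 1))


NF_lin = 10^(6.51/10) = 4.477133
Te = 290 * (4.477133 - 1) = 1008.4 K

1008.4 K


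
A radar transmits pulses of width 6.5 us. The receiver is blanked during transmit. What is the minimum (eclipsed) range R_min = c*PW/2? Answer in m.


R_min = 3e8 * 6.5e-6 / 2 = 975.0 m

975.0 m


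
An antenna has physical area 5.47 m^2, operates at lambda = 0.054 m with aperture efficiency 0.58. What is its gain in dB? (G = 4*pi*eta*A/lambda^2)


G_linear = 4*pi*0.58*5.47/0.054^2 = 13672.18
G_dB = 10*log10(13672.18) = 41.4 dB

41.4 dB


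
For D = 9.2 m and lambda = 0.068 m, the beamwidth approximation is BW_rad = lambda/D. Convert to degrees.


BW_rad = 0.068 / 9.2 = 0.007391
BW_deg = 0.42 degrees

0.42 degrees


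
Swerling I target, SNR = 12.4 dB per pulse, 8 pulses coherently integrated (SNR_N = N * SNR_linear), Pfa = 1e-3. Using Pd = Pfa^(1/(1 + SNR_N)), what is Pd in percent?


SNR_lin = 10^(12.4/10) = 17.37801
SNR_N = 8 * 17.37801 = 139.02408
1/(1 + SNR_N) = 1/140.02408 = 0.0071416
Pd = (1e-3)^0.0071416 = 0.95186
Pd = 95.2%

95.2%


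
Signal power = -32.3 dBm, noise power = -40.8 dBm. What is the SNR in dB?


SNR = -32.3 - (-40.8) = 8.5 dB

8.5 dB


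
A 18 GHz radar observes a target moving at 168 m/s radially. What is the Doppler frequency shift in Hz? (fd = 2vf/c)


fd = 2 * 168 * 18000000000.0 / 3e8 = 20160.0 Hz

20160.0 Hz


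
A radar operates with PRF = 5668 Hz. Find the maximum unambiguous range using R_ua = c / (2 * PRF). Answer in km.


R_ua = 3e8 / (2 * 5668) = 26464.4 m = 26.5 km

26.5 km


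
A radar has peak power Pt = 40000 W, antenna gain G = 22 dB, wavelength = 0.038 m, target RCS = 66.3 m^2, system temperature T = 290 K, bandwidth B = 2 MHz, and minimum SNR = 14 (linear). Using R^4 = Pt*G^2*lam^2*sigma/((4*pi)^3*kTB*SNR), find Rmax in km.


G_lin = 10^(22/10) = 158.489319
R^4 = 40000 * 158.489319^2 * 0.038^2 * 66.3 / ((4*pi)^3 * 1.38e-23 * 290 * 2000000.0 * 14)
R^4 = 4.3259e17 m^4
R_max = (4.3259e17)^(1/4) = 25646.0 m = 25.6 km

25.6 km


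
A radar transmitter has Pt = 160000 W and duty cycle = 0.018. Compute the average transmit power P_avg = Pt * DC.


P_avg = 160000 * 0.018 = 2880.0 W

2880.0 W


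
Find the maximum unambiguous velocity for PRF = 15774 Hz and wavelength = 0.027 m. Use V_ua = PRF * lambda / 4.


V_ua = 15774 * 0.027 / 4 = 106.5 m/s

106.5 m/s


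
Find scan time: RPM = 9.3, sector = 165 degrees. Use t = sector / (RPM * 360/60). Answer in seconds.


t = 165 / (9.3 * 360) * 60 = 2.96 s

2.96 s


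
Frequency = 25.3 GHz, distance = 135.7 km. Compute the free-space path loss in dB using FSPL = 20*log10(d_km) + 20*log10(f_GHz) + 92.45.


20*log10(135.7) = 42.65
20*log10(25.3) = 28.06
FSPL = 163.2 dB

163.2 dB


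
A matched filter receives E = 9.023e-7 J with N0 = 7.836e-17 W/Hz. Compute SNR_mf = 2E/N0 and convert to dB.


SNR_lin = 2 * 9.023e-7 / 7.836e-17 = 2.303e10
SNR_dB = 10*log10(2.303e10) = 103.6 dB

103.6 dB


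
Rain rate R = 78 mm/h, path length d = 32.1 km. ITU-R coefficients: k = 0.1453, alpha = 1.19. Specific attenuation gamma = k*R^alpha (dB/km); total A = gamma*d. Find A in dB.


gamma = 0.1453 * 78^1.19 = 25.933324 dB/km
A = 25.933324 * 32.1 = 832.46 dB

832.46 dB


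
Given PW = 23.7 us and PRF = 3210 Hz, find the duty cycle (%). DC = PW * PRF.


DC = 23.7e-6 * 3210 * 100 = 7.61%

7.61%


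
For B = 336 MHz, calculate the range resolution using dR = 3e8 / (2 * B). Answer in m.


dR = 3e8 / (2 * 336000000.0) = 0.45 m

0.45 m


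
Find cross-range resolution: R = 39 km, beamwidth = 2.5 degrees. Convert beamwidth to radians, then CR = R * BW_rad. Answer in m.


BW_rad = 0.043633231
CR = 39000 * 0.043633231 = 1701.7 m

1701.7 m


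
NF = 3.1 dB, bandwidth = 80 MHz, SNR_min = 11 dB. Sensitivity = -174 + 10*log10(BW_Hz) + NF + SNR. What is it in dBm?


10*log10(80000000.0) = 79.03
S = -174 + 79.03 + 3.1 + 11 = -80.9 dBm

-80.9 dBm


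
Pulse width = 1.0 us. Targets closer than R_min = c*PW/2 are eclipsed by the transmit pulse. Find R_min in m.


R_min = 3e8 * 1.0e-6 / 2 = 150.0 m

150.0 m


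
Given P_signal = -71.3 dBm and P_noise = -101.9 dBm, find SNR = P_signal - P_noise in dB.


SNR = -71.3 - (-101.9) = 30.6 dB

30.6 dB


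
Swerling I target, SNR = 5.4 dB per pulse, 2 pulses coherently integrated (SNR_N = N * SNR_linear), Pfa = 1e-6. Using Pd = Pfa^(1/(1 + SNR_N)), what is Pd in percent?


SNR_lin = 10^(5.4/10) = 3.46737
SNR_N = 2 * 3.46737 = 6.93474
1/(1 + SNR_N) = 1/7.93474 = 0.1260281
Pd = (1e-6)^0.1260281 = 0.17532
Pd = 17.5%

17.5%


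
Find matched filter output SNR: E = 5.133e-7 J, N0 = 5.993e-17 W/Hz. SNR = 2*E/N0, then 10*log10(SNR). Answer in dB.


SNR_lin = 2 * 5.133e-7 / 5.993e-17 = 1.713e10
SNR_dB = 10*log10(1.713e10) = 102.3 dB

102.3 dB


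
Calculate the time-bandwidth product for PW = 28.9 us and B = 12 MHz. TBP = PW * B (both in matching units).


TBP = 28.9 * 12 = 346.8

346.8


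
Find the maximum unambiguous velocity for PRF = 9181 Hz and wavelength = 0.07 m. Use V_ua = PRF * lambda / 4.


V_ua = 9181 * 0.07 / 4 = 160.7 m/s

160.7 m/s


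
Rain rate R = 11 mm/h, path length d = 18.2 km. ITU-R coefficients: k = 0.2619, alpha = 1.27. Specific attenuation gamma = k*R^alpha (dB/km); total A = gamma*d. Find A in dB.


gamma = 0.2619 * 11^1.27 = 5.504327 dB/km
A = 5.504327 * 18.2 = 100.18 dB

100.18 dB


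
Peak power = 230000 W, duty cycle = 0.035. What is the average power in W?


P_avg = 230000 * 0.035 = 8050.0 W

8050.0 W


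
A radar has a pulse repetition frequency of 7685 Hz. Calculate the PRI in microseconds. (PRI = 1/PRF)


PRI = 1/7685 = 0.0001301236 s = 130.1 us

130.1 us


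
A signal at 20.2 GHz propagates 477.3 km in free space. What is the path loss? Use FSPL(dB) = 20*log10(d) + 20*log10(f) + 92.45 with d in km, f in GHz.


20*log10(477.3) = 53.58
20*log10(20.2) = 26.11
FSPL = 172.1 dB

172.1 dB


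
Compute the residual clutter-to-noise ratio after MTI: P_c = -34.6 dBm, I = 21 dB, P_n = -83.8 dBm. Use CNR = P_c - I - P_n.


CNR = -34.6 - 21 - (-83.8) = 28.2 dB

28.2 dB


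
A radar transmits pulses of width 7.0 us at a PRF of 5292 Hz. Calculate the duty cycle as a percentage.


DC = 7.0e-6 * 5292 * 100 = 3.7%

3.7%


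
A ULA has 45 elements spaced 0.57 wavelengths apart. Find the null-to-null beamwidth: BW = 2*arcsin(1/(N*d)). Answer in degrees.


1/(N*d) = 1/(45*0.57) = 0.038986
BW = 2*arcsin(0.038986) = 4.5 degrees

4.5 degrees


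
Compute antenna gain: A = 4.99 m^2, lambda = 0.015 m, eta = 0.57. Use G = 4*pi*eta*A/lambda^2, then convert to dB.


G_linear = 4*pi*0.57*4.99/0.015^2 = 158855.68
G_dB = 10*log10(158855.68) = 52.0 dB

52.0 dB


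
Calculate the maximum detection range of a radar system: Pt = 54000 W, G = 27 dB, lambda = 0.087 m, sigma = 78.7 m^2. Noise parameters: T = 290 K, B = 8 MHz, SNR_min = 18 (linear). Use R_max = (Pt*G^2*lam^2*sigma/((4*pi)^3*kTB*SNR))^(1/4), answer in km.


G_lin = 10^(27/10) = 501.187234
R^4 = 54000 * 501.187234^2 * 0.087^2 * 78.7 / ((4*pi)^3 * 1.38e-23 * 290 * 8000000.0 * 18)
R^4 = 7.06542e18 m^4
R_max = (7.06542e18)^(1/4) = 51556.6 m = 51.6 km

51.6 km


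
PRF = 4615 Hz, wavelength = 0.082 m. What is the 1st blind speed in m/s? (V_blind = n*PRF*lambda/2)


V_blind = 1 * 4615 * 0.082 / 2 = 189.2 m/s

189.2 m/s


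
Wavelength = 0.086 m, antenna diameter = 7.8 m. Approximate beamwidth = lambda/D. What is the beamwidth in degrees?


BW_rad = 0.086 / 7.8 = 0.011026
BW_deg = 0.63 degrees

0.63 degrees


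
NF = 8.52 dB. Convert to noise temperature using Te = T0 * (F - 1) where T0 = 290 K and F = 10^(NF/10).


NF_lin = 10^(8.52/10) = 7.112135
Te = 290 * (7.112135 - 1) = 1772.5 K

1772.5 K


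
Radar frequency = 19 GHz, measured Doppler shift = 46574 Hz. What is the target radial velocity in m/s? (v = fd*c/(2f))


v = 46574 * 3e8 / (2 * 19000000000.0) = 367.7 m/s

367.7 m/s


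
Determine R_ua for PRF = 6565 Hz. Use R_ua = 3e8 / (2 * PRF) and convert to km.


R_ua = 3e8 / (2 * 6565) = 22848.4 m = 22.8 km

22.8 km


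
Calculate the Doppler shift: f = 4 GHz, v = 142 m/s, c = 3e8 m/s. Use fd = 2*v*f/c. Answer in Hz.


fd = 2 * 142 * 4000000000.0 / 3e8 = 3786.7 Hz

3786.7 Hz


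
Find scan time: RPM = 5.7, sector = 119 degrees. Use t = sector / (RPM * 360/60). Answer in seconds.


t = 119 / (5.7 * 360) * 60 = 3.48 s

3.48 s


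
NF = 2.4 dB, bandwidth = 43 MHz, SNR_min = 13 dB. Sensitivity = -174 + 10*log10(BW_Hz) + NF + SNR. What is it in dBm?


10*log10(43000000.0) = 76.33
S = -174 + 76.33 + 2.4 + 13 = -82.3 dBm

-82.3 dBm


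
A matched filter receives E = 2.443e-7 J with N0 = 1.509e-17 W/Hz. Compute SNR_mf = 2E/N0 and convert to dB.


SNR_lin = 2 * 2.443e-7 / 1.509e-17 = 3.238e10
SNR_dB = 10*log10(3.238e10) = 105.1 dB

105.1 dB


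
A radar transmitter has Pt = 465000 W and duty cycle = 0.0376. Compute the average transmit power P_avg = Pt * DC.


P_avg = 465000 * 0.0376 = 17484.0 W

17484.0 W


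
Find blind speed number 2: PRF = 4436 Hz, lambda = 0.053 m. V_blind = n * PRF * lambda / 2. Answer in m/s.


V_blind = 2 * 4436 * 0.053 / 2 = 235.1 m/s

235.1 m/s


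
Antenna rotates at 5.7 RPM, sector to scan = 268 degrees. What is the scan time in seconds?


t = 268 / (5.7 * 360) * 60 = 7.84 s

7.84 s


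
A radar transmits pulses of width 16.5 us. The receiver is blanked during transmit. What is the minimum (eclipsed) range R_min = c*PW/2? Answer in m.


R_min = 3e8 * 16.5e-6 / 2 = 2475.0 m

2475.0 m


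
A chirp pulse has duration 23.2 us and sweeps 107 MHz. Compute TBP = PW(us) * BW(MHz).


TBP = 23.2 * 107 = 2482.4

2482.4


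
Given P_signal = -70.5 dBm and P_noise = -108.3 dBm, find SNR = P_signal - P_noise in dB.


SNR = -70.5 - (-108.3) = 37.8 dB

37.8 dB


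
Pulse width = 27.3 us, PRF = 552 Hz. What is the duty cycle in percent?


DC = 27.3e-6 * 552 * 100 = 1.51%

1.51%


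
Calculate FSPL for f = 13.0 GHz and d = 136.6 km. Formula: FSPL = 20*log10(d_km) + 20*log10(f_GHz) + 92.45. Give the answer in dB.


20*log10(136.6) = 42.71
20*log10(13.0) = 22.28
FSPL = 157.4 dB

157.4 dB


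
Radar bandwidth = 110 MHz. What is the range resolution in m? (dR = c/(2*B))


dR = 3e8 / (2 * 110000000.0) = 1.36 m

1.36 m


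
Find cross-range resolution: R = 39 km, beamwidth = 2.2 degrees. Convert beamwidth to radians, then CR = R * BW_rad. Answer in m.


BW_rad = 0.038397244
CR = 39000 * 0.038397244 = 1497.5 m

1497.5 m


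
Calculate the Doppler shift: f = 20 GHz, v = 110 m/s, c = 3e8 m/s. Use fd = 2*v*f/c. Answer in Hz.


fd = 2 * 110 * 20000000000.0 / 3e8 = 14666.7 Hz

14666.7 Hz


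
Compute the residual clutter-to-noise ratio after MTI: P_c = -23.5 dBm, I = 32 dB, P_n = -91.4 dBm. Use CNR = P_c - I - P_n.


CNR = -23.5 - 32 - (-91.4) = 35.9 dB

35.9 dB


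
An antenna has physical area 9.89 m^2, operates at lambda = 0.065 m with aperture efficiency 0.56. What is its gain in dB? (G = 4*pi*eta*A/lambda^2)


G_linear = 4*pi*0.56*9.89/0.065^2 = 16472.8
G_dB = 10*log10(16472.8) = 42.2 dB

42.2 dB


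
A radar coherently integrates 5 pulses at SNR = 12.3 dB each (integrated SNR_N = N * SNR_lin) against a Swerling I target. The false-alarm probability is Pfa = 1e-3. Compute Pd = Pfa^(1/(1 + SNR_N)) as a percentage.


SNR_lin = 10^(12.3/10) = 16.98244
SNR_N = 5 * 16.98244 = 84.9122
1/(1 + SNR_N) = 1/85.9122 = 0.0116398
Pd = (1e-3)^0.0116398 = 0.92274
Pd = 92.3%

92.3%


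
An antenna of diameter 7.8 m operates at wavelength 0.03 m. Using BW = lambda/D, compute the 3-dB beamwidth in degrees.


BW_rad = 0.03 / 7.8 = 0.003846
BW_deg = 0.22 degrees

0.22 degrees


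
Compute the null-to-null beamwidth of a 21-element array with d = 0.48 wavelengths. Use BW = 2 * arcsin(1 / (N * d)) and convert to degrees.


1/(N*d) = 1/(21*0.48) = 0.099206
BW = 2*arcsin(0.099206) = 11.4 degrees

11.4 degrees


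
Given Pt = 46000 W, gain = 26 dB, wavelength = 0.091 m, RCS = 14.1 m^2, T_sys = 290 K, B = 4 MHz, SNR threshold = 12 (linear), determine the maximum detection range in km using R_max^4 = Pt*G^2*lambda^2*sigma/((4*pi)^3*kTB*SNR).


G_lin = 10^(26/10) = 398.107171
R^4 = 46000 * 398.107171^2 * 0.091^2 * 14.1 / ((4*pi)^3 * 1.38e-23 * 290 * 4000000.0 * 12)
R^4 = 2.23312e18 m^4
R_max = (2.23312e18)^(1/4) = 38657.0 m = 38.7 km

38.7 km


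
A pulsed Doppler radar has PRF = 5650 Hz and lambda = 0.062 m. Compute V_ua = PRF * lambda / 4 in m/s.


V_ua = 5650 * 0.062 / 4 = 87.6 m/s

87.6 m/s


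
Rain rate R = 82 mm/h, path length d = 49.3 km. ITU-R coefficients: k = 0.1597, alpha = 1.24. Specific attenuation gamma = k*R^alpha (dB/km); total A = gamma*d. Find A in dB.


gamma = 0.1597 * 82^1.24 = 37.708052 dB/km
A = 37.708052 * 49.3 = 1859.01 dB

1859.01 dB


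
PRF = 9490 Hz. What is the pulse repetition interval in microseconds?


PRI = 1/9490 = 0.0001053741 s = 105.4 us

105.4 us


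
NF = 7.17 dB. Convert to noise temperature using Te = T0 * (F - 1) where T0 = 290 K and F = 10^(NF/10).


NF_lin = 10^(7.17/10) = 5.211947
Te = 290 * (5.211947 - 1) = 1221.5 K

1221.5 K


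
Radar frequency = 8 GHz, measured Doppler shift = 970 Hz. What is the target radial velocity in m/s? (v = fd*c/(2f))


v = 970 * 3e8 / (2 * 8000000000.0) = 18.2 m/s

18.2 m/s


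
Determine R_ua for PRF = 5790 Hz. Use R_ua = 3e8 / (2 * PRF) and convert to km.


R_ua = 3e8 / (2 * 5790) = 25906.7 m = 25.9 km

25.9 km


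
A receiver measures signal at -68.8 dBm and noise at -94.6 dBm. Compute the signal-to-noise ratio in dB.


SNR = -68.8 - (-94.6) = 25.8 dB

25.8 dB


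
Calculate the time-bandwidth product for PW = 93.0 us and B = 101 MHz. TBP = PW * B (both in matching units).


TBP = 93.0 * 101 = 9393.0

9393.0


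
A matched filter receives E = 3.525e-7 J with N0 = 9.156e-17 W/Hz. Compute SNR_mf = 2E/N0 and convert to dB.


SNR_lin = 2 * 3.525e-7 / 9.156e-17 = 7.7e9
SNR_dB = 10*log10(7.7e9) = 98.9 dB

98.9 dB


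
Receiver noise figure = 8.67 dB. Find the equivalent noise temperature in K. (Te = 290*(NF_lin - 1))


NF_lin = 10^(8.67/10) = 7.362071
Te = 290 * (7.362071 - 1) = 1845.0 K

1845.0 K


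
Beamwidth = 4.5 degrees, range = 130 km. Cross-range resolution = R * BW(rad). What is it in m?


BW_rad = 0.078539816
CR = 130000 * 0.078539816 = 10210.2 m

10210.2 m


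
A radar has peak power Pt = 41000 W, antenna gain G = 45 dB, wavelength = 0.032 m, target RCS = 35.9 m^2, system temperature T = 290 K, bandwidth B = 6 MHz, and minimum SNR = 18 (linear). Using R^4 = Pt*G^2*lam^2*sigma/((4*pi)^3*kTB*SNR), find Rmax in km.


G_lin = 10^(45/10) = 31622.776602
R^4 = 41000 * 31622.776602^2 * 0.032^2 * 35.9 / ((4*pi)^3 * 1.38e-23 * 290 * 6000000.0 * 18)
R^4 = 1.75731e21 m^4
R_max = (1.75731e21)^(1/4) = 204744.4 m = 204.7 km

204.7 km


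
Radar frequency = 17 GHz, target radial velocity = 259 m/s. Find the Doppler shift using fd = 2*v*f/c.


fd = 2 * 259 * 17000000000.0 / 3e8 = 29353.3 Hz

29353.3 Hz


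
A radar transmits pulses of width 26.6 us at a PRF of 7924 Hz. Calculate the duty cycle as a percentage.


DC = 26.6e-6 * 7924 * 100 = 21.08%

21.08%


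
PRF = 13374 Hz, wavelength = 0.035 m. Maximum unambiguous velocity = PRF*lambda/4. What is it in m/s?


V_ua = 13374 * 0.035 / 4 = 117.0 m/s

117.0 m/s


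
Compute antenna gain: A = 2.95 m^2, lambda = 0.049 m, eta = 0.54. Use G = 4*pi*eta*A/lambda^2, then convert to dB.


G_linear = 4*pi*0.54*2.95/0.049^2 = 8337.45
G_dB = 10*log10(8337.45) = 39.2 dB

39.2 dB


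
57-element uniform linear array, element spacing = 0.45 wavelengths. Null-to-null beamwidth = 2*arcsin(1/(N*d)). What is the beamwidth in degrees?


1/(N*d) = 1/(57*0.45) = 0.038986
BW = 2*arcsin(0.038986) = 4.5 degrees

4.5 degrees


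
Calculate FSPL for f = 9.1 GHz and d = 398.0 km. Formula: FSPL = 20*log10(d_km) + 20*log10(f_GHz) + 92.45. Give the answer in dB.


20*log10(398.0) = 52.0
20*log10(9.1) = 19.18
FSPL = 163.6 dB

163.6 dB


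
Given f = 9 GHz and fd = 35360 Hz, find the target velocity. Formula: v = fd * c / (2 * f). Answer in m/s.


v = 35360 * 3e8 / (2 * 9000000000.0) = 589.3 m/s

589.3 m/s


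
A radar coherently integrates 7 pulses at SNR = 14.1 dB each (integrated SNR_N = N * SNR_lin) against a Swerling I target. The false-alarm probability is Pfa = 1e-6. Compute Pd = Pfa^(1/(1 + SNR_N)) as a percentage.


SNR_lin = 10^(14.1/10) = 25.70396
SNR_N = 7 * 25.70396 = 179.92772
1/(1 + SNR_N) = 1/180.92772 = 0.0055271
Pd = (1e-6)^0.0055271 = 0.92648
Pd = 92.6%

92.6%


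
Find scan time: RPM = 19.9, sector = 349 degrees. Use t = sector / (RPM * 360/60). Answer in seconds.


t = 349 / (19.9 * 360) * 60 = 2.92 s

2.92 s


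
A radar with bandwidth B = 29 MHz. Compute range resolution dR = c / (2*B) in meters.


dR = 3e8 / (2 * 29000000.0) = 5.17 m

5.17 m


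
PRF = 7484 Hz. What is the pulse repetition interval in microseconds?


PRI = 1/7484 = 0.0001336184 s = 133.6 us

133.6 us


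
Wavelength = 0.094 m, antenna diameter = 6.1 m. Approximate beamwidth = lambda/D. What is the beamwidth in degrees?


BW_rad = 0.094 / 6.1 = 0.01541
BW_deg = 0.88 degrees

0.88 degrees


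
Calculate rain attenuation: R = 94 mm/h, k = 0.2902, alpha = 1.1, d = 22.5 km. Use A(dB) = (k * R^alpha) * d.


gamma = 0.2902 * 94^1.1 = 42.967298 dB/km
A = 42.967298 * 22.5 = 966.76 dB

966.76 dB


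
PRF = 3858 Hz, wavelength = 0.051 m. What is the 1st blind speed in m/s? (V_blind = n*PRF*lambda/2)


V_blind = 1 * 3858 * 0.051 / 2 = 98.4 m/s

98.4 m/s


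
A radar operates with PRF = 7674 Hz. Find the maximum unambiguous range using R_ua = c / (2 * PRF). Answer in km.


R_ua = 3e8 / (2 * 7674) = 19546.5 m = 19.5 km

19.5 km


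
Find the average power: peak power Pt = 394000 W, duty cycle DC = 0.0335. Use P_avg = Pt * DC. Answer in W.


P_avg = 394000 * 0.0335 = 13199.0 W

13199.0 W


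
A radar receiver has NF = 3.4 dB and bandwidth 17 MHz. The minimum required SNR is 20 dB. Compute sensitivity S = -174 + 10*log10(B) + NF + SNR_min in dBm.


10*log10(17000000.0) = 72.3
S = -174 + 72.3 + 3.4 + 20 = -78.3 dBm

-78.3 dBm


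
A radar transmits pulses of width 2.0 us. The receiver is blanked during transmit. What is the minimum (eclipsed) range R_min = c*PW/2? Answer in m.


R_min = 3e8 * 2.0e-6 / 2 = 300.0 m

300.0 m


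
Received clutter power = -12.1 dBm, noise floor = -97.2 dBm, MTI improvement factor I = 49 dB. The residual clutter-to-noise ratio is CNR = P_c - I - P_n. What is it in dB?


CNR = -12.1 - 49 - (-97.2) = 36.1 dB

36.1 dB


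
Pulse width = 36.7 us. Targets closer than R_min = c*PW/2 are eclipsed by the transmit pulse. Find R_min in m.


R_min = 3e8 * 36.7e-6 / 2 = 5505.0 m

5505.0 m


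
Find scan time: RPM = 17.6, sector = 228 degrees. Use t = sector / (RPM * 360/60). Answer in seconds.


t = 228 / (17.6 * 360) * 60 = 2.16 s

2.16 s


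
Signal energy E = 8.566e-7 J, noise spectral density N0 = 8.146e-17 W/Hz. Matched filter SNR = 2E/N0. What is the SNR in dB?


SNR_lin = 2 * 8.566e-7 / 8.146e-17 = 2.103e10
SNR_dB = 10*log10(2.103e10) = 103.2 dB

103.2 dB


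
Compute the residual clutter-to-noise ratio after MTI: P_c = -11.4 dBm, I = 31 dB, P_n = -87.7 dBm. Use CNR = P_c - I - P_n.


CNR = -11.4 - 31 - (-87.7) = 45.3 dB

45.3 dB


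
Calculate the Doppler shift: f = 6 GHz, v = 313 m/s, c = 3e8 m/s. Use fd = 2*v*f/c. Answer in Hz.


fd = 2 * 313 * 6000000000.0 / 3e8 = 12520.0 Hz

12520.0 Hz


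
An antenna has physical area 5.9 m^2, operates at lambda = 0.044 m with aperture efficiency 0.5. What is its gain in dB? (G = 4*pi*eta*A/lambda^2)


G_linear = 4*pi*0.5*5.9/0.044^2 = 19148.14
G_dB = 10*log10(19148.14) = 42.8 dB

42.8 dB


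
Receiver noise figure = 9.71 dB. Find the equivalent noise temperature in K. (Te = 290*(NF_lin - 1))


NF_lin = 10^(9.71/10) = 9.354057
Te = 290 * (9.354057 - 1) = 2422.7 K

2422.7 K


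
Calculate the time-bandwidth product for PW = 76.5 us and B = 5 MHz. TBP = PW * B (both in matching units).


TBP = 76.5 * 5 = 382.5

382.5


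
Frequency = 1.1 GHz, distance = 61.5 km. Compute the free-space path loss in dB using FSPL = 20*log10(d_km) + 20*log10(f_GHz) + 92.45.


20*log10(61.5) = 35.78
20*log10(1.1) = 0.83
FSPL = 129.1 dB

129.1 dB


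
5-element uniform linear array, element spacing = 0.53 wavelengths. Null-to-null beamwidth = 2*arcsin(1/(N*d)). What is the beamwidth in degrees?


1/(N*d) = 1/(5*0.53) = 0.377358
BW = 2*arcsin(0.377358) = 44.3 degrees

44.3 degrees


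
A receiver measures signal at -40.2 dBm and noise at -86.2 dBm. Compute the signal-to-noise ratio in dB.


SNR = -40.2 - (-86.2) = 46.0 dB

46.0 dB


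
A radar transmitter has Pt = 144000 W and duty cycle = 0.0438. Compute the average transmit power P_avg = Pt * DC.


P_avg = 144000 * 0.0438 = 6307.2 W

6307.2 W


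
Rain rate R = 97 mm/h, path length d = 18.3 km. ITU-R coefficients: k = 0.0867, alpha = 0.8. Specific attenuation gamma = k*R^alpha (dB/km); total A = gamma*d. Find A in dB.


gamma = 0.0867 * 97^0.8 = 3.368499 dB/km
A = 3.368499 * 18.3 = 61.64 dB

61.64 dB


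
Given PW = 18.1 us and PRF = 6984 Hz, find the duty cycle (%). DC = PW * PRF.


DC = 18.1e-6 * 6984 * 100 = 12.64%

12.64%


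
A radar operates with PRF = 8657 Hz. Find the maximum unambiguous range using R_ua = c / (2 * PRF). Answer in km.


R_ua = 3e8 / (2 * 8657) = 17327.0 m = 17.3 km

17.3 km


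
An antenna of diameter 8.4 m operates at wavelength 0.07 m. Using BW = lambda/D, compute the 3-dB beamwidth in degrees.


BW_rad = 0.07 / 8.4 = 0.008333
BW_deg = 0.48 degrees

0.48 degrees


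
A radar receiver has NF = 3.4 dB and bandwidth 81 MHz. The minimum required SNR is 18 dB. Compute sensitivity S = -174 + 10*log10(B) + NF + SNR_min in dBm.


10*log10(81000000.0) = 79.08
S = -174 + 79.08 + 3.4 + 18 = -73.5 dBm

-73.5 dBm


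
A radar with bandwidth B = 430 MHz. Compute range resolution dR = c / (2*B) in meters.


dR = 3e8 / (2 * 430000000.0) = 0.35 m

0.35 m


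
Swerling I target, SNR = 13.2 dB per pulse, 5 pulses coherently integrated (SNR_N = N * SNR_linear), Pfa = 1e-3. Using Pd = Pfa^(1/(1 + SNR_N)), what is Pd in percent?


SNR_lin = 10^(13.2/10) = 20.89296
SNR_N = 5 * 20.89296 = 104.4648
1/(1 + SNR_N) = 1/105.4648 = 0.0094818
Pd = (1e-3)^0.0094818 = 0.9366
Pd = 93.7%

93.7%


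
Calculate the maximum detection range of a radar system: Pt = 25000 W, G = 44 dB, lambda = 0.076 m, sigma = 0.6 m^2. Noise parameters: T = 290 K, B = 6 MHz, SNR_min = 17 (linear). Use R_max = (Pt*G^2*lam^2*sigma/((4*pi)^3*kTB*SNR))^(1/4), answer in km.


G_lin = 10^(44/10) = 25118.864315
R^4 = 25000 * 25118.864315^2 * 0.076^2 * 0.6 / ((4*pi)^3 * 1.38e-23 * 290 * 6000000.0 * 17)
R^4 = 6.74857e19 m^4
R_max = (6.74857e19)^(1/4) = 90636.5 m = 90.6 km

90.6 km


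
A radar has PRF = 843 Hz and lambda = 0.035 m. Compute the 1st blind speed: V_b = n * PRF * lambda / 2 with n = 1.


V_blind = 1 * 843 * 0.035 / 2 = 14.8 m/s

14.8 m/s


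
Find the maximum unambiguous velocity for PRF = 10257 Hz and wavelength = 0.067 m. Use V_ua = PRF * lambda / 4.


V_ua = 10257 * 0.067 / 4 = 171.8 m/s

171.8 m/s


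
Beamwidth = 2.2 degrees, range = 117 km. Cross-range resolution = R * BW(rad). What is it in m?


BW_rad = 0.038397244
CR = 117000 * 0.038397244 = 4492.5 m

4492.5 m


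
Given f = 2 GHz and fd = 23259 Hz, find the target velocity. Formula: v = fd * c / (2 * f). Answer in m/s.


v = 23259 * 3e8 / (2 * 2000000000.0) = 1744.4 m/s

1744.4 m/s


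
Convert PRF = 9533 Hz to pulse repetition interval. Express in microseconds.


PRI = 1/9533 = 0.0001048988 s = 104.9 us

104.9 us


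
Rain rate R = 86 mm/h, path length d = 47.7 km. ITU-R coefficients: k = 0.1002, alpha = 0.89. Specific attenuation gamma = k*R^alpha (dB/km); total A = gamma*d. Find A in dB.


gamma = 0.1002 * 86^0.89 = 5.279239 dB/km
A = 5.279239 * 47.7 = 251.82 dB

251.82 dB


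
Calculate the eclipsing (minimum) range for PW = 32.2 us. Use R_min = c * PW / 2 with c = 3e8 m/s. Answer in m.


R_min = 3e8 * 32.2e-6 / 2 = 4830.0 m

4830.0 m


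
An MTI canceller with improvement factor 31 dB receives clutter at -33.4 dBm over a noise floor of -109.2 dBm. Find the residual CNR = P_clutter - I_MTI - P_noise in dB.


CNR = -33.4 - 31 - (-109.2) = 44.8 dB

44.8 dB


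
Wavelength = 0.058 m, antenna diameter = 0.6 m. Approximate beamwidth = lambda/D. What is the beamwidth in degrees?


BW_rad = 0.058 / 0.6 = 0.096667
BW_deg = 5.54 degrees

5.54 degrees


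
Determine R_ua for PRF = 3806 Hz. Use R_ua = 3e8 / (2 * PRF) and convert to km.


R_ua = 3e8 / (2 * 3806) = 39411.5 m = 39.4 km

39.4 km


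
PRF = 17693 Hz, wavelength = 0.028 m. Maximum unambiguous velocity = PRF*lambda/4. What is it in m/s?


V_ua = 17693 * 0.028 / 4 = 123.9 m/s

123.9 m/s


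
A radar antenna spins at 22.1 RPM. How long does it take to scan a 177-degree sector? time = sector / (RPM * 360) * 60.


t = 177 / (22.1 * 360) * 60 = 1.33 s

1.33 s


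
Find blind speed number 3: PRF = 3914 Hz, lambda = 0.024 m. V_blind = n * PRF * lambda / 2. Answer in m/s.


V_blind = 3 * 3914 * 0.024 / 2 = 140.9 m/s

140.9 m/s


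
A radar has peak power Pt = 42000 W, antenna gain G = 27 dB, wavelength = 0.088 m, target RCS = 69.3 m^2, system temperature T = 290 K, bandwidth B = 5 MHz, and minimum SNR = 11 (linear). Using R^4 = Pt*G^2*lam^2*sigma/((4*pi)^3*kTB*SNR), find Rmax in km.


G_lin = 10^(27/10) = 501.187234
R^4 = 42000 * 501.187234^2 * 0.088^2 * 69.3 / ((4*pi)^3 * 1.38e-23 * 290 * 5000000.0 * 11)
R^4 = 1.29622e19 m^4
R_max = (1.29622e19)^(1/4) = 60002.5 m = 60.0 km

60.0 km


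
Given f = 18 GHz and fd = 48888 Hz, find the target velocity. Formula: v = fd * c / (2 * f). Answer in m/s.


v = 48888 * 3e8 / (2 * 18000000000.0) = 407.4 m/s

407.4 m/s


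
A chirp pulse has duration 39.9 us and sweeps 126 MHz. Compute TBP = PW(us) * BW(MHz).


TBP = 39.9 * 126 = 5027.4

5027.4


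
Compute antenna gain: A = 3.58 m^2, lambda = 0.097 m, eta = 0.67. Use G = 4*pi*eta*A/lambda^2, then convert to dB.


G_linear = 4*pi*0.67*3.58/0.097^2 = 3203.5
G_dB = 10*log10(3203.5) = 35.1 dB

35.1 dB


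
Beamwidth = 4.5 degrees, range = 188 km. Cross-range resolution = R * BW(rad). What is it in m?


BW_rad = 0.078539816
CR = 188000 * 0.078539816 = 14765.5 m

14765.5 m


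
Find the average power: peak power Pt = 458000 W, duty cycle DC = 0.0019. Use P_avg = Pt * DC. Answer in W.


P_avg = 458000 * 0.0019 = 870.2 W

870.2 W


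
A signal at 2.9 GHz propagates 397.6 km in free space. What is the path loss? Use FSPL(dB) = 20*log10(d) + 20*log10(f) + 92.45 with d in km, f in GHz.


20*log10(397.6) = 51.99
20*log10(2.9) = 9.25
FSPL = 153.7 dB

153.7 dB


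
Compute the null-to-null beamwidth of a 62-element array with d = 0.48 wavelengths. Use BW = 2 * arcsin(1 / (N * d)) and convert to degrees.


1/(N*d) = 1/(62*0.48) = 0.033602
BW = 2*arcsin(0.033602) = 3.9 degrees

3.9 degrees


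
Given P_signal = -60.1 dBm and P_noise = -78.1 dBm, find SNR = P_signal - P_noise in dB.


SNR = -60.1 - (-78.1) = 18.0 dB

18.0 dB


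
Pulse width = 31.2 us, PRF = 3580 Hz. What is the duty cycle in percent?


DC = 31.2e-6 * 3580 * 100 = 11.17%

11.17%


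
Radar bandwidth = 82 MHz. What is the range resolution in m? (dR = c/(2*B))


dR = 3e8 / (2 * 82000000.0) = 1.83 m

1.83 m


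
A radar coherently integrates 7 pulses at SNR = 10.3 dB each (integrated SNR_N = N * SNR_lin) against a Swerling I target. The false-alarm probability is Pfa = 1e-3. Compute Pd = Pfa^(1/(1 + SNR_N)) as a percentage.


SNR_lin = 10^(10.3/10) = 10.71519
SNR_N = 7 * 10.71519 = 75.00633
1/(1 + SNR_N) = 1/76.00633 = 0.0131568
Pd = (1e-3)^0.0131568 = 0.91312
Pd = 91.3%

91.3%


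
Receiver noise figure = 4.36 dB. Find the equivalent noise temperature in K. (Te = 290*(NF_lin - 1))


NF_lin = 10^(4.36/10) = 2.728978
Te = 290 * (2.728978 - 1) = 501.4 K

501.4 K


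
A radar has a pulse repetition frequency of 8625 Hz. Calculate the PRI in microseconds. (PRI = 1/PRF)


PRI = 1/8625 = 0.000115942 s = 115.9 us

115.9 us


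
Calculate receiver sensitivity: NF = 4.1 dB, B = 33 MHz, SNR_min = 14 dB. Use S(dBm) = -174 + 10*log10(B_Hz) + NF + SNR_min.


10*log10(33000000.0) = 75.19
S = -174 + 75.19 + 4.1 + 14 = -80.7 dBm

-80.7 dBm


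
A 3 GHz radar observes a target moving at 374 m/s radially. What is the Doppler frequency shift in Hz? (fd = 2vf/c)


fd = 2 * 374 * 3000000000.0 / 3e8 = 7480.0 Hz

7480.0 Hz


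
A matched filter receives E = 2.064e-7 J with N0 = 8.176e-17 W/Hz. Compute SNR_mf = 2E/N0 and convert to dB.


SNR_lin = 2 * 2.064e-7 / 8.176e-17 = 5.049e9
SNR_dB = 10*log10(5.049e9) = 97.0 dB

97.0 dB


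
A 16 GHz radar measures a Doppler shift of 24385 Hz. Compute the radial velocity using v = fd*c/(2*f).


v = 24385 * 3e8 / (2 * 16000000000.0) = 228.6 m/s

228.6 m/s


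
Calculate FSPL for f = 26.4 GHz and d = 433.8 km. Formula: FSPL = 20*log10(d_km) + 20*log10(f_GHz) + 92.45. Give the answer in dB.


20*log10(433.8) = 52.75
20*log10(26.4) = 28.43
FSPL = 173.6 dB

173.6 dB


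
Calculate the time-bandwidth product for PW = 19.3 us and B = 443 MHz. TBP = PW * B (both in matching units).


TBP = 19.3 * 443 = 8549.9

8549.9


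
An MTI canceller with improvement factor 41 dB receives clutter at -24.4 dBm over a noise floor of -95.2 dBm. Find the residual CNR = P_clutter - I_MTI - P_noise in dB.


CNR = -24.4 - 41 - (-95.2) = 29.8 dB

29.8 dB


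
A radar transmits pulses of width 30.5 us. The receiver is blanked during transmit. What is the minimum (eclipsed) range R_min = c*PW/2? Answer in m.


R_min = 3e8 * 30.5e-6 / 2 = 4575.0 m

4575.0 m


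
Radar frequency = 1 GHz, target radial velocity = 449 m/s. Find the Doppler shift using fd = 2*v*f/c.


fd = 2 * 449 * 1000000000.0 / 3e8 = 2993.3 Hz

2993.3 Hz


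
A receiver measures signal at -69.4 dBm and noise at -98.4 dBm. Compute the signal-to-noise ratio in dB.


SNR = -69.4 - (-98.4) = 29.0 dB

29.0 dB


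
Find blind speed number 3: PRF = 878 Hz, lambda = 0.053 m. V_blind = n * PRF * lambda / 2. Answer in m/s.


V_blind = 3 * 878 * 0.053 / 2 = 69.8 m/s

69.8 m/s


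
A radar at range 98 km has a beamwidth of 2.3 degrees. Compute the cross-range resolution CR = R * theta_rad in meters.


BW_rad = 0.040142573
CR = 98000 * 0.040142573 = 3934.0 m

3934.0 m


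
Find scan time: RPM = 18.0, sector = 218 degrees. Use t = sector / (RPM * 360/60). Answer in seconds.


t = 218 / (18.0 * 360) * 60 = 2.02 s

2.02 s


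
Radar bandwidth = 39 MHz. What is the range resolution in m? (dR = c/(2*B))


dR = 3e8 / (2 * 39000000.0) = 3.85 m

3.85 m


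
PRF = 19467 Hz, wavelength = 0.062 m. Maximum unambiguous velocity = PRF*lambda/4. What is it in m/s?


V_ua = 19467 * 0.062 / 4 = 301.7 m/s

301.7 m/s


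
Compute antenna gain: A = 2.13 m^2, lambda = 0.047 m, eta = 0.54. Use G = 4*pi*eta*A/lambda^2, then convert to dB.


G_linear = 4*pi*0.54*2.13/0.047^2 = 6543.16
G_dB = 10*log10(6543.16) = 38.2 dB

38.2 dB


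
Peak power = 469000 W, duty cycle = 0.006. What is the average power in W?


P_avg = 469000 * 0.006 = 2814.0 W

2814.0 W


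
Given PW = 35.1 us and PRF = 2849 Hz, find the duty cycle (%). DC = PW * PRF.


DC = 35.1e-6 * 2849 * 100 = 10.0%

10.0%


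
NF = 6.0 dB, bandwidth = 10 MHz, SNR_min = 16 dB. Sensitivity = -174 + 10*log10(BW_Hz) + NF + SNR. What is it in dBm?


10*log10(10000000.0) = 70.0
S = -174 + 70.0 + 6.0 + 16 = -82.0 dBm

-82.0 dBm


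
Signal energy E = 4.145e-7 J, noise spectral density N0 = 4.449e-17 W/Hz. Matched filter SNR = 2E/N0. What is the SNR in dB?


SNR_lin = 2 * 4.145e-7 / 4.449e-17 = 1.863e10
SNR_dB = 10*log10(1.863e10) = 102.7 dB

102.7 dB


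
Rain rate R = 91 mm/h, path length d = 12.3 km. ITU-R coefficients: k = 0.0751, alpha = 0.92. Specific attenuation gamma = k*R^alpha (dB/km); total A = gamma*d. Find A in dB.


gamma = 0.0751 * 91^0.92 = 4.763849 dB/km
A = 4.763849 * 12.3 = 58.6 dB

58.6 dB


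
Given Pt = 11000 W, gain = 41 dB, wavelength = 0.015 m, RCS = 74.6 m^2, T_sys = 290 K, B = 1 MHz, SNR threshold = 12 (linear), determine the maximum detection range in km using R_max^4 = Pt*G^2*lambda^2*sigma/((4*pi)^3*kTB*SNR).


G_lin = 10^(41/10) = 12589.254118
R^4 = 11000 * 12589.254118^2 * 0.015^2 * 74.6 / ((4*pi)^3 * 1.38e-23 * 290 * 1000000.0 * 12)
R^4 = 3.07062e20 m^4
R_max = (3.07062e20)^(1/4) = 132375.2 m = 132.4 km

132.4 km


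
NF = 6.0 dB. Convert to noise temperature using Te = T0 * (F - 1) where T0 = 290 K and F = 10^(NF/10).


NF_lin = 10^(6.0/10) = 3.981072
Te = 290 * (3.981072 - 1) = 864.5 K

864.5 K


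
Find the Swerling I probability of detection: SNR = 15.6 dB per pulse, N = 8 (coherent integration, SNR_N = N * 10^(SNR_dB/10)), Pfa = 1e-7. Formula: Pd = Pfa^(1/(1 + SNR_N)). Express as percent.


SNR_lin = 10^(15.6/10) = 36.30781
SNR_N = 8 * 36.30781 = 290.46248
1/(1 + SNR_N) = 1/291.46248 = 0.003431
Pd = (1e-7)^0.003431 = 0.9462
Pd = 94.6%

94.6%


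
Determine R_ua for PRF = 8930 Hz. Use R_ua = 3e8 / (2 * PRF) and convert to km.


R_ua = 3e8 / (2 * 8930) = 16797.3 m = 16.8 km

16.8 km


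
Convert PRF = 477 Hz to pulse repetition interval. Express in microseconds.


PRI = 1/477 = 0.0020964361 s = 2096.4 us

2096.4 us


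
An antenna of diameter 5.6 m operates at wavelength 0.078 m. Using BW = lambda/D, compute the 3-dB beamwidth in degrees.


BW_rad = 0.078 / 5.6 = 0.013929
BW_deg = 0.8 degrees

0.8 degrees


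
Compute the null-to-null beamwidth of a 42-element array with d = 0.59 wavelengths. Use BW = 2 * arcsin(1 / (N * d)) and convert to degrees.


1/(N*d) = 1/(42*0.59) = 0.040355
BW = 2*arcsin(0.040355) = 4.6 degrees

4.6 degrees


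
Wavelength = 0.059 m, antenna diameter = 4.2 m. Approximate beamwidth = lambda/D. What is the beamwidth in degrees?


BW_rad = 0.059 / 4.2 = 0.014048
BW_deg = 0.8 degrees

0.8 degrees


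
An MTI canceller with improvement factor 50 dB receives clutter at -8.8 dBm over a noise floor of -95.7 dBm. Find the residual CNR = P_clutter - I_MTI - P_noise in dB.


CNR = -8.8 - 50 - (-95.7) = 36.9 dB

36.9 dB


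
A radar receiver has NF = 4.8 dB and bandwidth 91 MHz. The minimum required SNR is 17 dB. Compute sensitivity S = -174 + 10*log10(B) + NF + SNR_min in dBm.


10*log10(91000000.0) = 79.59
S = -174 + 79.59 + 4.8 + 17 = -72.6 dBm

-72.6 dBm


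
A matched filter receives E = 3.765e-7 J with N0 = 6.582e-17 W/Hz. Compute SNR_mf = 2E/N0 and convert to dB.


SNR_lin = 2 * 3.765e-7 / 6.582e-17 = 1.144e10
SNR_dB = 10*log10(1.144e10) = 100.6 dB

100.6 dB


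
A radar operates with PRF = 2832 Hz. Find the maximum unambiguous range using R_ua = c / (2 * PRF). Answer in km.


R_ua = 3e8 / (2 * 2832) = 52966.1 m = 53.0 km

53.0 km


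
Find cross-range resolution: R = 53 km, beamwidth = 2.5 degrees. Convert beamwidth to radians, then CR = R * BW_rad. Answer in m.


BW_rad = 0.043633231
CR = 53000 * 0.043633231 = 2312.6 m

2312.6 m


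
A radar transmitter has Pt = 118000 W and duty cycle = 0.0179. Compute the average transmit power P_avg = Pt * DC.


P_avg = 118000 * 0.0179 = 2112.2 W

2112.2 W


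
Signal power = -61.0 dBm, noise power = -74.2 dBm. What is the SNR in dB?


SNR = -61.0 - (-74.2) = 13.2 dB

13.2 dB


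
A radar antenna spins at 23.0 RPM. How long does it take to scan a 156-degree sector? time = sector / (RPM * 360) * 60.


t = 156 / (23.0 * 360) * 60 = 1.13 s

1.13 s


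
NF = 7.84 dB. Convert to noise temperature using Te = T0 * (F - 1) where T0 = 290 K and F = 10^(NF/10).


NF_lin = 10^(7.84/10) = 6.08135
Te = 290 * (6.08135 - 1) = 1473.6 K

1473.6 K


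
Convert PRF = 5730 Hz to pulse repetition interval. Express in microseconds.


PRI = 1/5730 = 0.0001745201 s = 174.5 us

174.5 us


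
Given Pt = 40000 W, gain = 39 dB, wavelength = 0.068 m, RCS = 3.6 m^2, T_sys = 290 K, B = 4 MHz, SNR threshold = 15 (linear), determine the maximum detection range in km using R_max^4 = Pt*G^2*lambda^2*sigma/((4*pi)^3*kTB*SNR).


G_lin = 10^(39/10) = 7943.282347
R^4 = 40000 * 7943.282347^2 * 0.068^2 * 3.6 / ((4*pi)^3 * 1.38e-23 * 290 * 4000000.0 * 15)
R^4 = 8.81703e19 m^4
R_max = (8.81703e19)^(1/4) = 96901.5 m = 96.9 km

96.9 km


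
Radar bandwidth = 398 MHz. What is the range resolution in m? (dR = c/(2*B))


dR = 3e8 / (2 * 398000000.0) = 0.38 m

0.38 m


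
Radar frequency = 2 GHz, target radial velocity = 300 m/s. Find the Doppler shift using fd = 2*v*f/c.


fd = 2 * 300 * 2000000000.0 / 3e8 = 4000.0 Hz

4000.0 Hz


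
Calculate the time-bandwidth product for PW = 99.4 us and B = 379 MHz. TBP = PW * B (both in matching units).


TBP = 99.4 * 379 = 37672.6

37672.6


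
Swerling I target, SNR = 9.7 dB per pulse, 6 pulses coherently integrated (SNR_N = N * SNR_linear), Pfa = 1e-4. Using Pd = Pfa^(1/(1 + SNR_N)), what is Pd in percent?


SNR_lin = 10^(9.7/10) = 9.33254
SNR_N = 6 * 9.33254 = 55.99524
1/(1 + SNR_N) = 1/56.99524 = 0.0175453
Pd = (1e-4)^0.0175453 = 0.85078
Pd = 85.1%

85.1%


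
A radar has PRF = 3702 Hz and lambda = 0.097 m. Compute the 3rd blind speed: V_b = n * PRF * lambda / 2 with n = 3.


V_blind = 3 * 3702 * 0.097 / 2 = 538.6 m/s

538.6 m/s


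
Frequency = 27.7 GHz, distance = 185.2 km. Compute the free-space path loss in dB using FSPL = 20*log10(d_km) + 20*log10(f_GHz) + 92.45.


20*log10(185.2) = 45.35
20*log10(27.7) = 28.85
FSPL = 166.7 dB

166.7 dB


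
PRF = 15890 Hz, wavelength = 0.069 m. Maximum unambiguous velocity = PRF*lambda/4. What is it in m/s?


V_ua = 15890 * 0.069 / 4 = 274.1 m/s

274.1 m/s
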